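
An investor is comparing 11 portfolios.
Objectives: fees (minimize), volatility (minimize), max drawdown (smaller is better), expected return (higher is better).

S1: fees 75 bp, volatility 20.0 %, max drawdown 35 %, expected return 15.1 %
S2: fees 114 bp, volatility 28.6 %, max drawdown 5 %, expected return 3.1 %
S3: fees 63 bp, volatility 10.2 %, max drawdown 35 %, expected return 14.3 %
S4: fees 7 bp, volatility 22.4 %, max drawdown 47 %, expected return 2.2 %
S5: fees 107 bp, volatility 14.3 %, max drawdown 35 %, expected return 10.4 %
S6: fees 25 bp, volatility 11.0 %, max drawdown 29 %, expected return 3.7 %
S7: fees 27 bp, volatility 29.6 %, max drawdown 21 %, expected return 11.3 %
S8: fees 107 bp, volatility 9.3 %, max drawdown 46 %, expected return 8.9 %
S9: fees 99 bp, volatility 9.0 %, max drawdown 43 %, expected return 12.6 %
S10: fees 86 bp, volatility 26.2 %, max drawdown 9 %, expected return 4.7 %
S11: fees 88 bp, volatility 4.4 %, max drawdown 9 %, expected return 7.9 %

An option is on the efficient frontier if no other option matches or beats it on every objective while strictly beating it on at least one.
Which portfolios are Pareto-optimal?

S1: not dominated (best expected return).
S2: not dominated (best max drawdown).
S3: not dominated.
S4: not dominated (best fees).
S5: dominated by S3 (fees 63≤107, volatility 10.2≤14.3, max drawdown 35≤35, expected return 14.3≥10.4).
S6: not dominated.
S7: not dominated.
S8: dominated by S9 (fees 99≤107, volatility 9.0≤9.3, max drawdown 43≤46, expected return 12.6≥8.9).
S9: not dominated.
S10: not dominated.
S11: not dominated (best volatility).

S1, S2, S3, S4, S6, S7, S9, S10, S11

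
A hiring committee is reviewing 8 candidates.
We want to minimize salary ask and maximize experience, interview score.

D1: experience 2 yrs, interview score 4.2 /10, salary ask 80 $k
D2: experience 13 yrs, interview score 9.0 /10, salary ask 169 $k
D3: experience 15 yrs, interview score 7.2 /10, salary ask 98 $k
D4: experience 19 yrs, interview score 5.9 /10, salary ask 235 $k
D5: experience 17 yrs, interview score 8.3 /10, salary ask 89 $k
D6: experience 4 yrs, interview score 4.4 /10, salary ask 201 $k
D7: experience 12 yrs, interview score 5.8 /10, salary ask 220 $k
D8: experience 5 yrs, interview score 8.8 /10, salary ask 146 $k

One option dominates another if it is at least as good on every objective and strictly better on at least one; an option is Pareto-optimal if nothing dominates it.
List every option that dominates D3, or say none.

D5: experience 17≥15, interview score 8.3≥7.2, salary ask 89≤98 — dominates D3.
Others (D1, D2, D4, D6, D7, D8) are each worse than D3 on at least one objective.

D5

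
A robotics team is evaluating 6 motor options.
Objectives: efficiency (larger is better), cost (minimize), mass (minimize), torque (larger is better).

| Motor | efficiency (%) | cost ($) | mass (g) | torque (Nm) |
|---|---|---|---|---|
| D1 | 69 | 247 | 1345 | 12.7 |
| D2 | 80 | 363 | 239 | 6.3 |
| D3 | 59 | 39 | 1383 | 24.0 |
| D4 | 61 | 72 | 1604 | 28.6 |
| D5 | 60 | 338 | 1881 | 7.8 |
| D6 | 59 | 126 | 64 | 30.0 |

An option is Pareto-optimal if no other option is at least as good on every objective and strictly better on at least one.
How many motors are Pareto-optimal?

5

D1: not dominated.
D2: not dominated (best efficiency).
D3: not dominated (best cost).
D4: not dominated.
D5: dominated by D1 (efficiency 69≥60, cost 247≤338, mass 1345≤1881, torque 12.7≥7.8).
D6: not dominated (best mass).
Pareto-optimal: D1, D2, D3, D4, D6 → 5.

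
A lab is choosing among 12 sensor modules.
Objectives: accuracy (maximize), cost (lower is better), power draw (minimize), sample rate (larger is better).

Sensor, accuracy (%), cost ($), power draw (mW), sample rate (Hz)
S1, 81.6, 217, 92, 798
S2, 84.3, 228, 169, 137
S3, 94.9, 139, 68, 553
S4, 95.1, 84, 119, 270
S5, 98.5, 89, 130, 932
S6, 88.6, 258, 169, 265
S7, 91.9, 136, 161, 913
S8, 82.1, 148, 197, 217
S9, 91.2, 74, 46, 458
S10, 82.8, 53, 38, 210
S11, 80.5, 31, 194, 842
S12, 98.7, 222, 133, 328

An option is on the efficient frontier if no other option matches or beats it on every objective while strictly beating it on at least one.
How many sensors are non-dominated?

S1: not dominated.
S2: dominated by S3 (accuracy 94.9≥84.3, cost 139≤228, power draw 68≤169, sample rate 553≥137).
S3: not dominated.
S4: not dominated.
S5: not dominated (best sample rate).
S6: dominated by S3 (accuracy 94.9≥88.6, cost 139≤258, power draw 68≤169, sample rate 553≥265).
S7: dominated by S5 (accuracy 98.5≥91.9, cost 89≤136, power draw 130≤161, sample rate 932≥913).
S8: dominated by S3 (accuracy 94.9≥82.1, cost 139≤148, power draw 68≤197, sample rate 553≥217).
S9: not dominated.
S10: not dominated (best power draw).
S11: not dominated (best cost).
S12: not dominated (best accuracy).
Pareto-optimal: S1, S3, S4, S5, S9, S10, S11, S12 → 8.

8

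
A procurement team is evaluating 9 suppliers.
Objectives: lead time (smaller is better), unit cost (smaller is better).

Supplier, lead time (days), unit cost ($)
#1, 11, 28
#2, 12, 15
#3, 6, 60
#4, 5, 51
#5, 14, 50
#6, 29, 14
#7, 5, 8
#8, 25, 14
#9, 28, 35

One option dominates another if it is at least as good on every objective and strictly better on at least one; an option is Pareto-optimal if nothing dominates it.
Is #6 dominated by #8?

#8 vs #6: lead time 25≤29, unit cost 14≤14 — #8 is at least as good on every objective with at least one strict improvement.

Yes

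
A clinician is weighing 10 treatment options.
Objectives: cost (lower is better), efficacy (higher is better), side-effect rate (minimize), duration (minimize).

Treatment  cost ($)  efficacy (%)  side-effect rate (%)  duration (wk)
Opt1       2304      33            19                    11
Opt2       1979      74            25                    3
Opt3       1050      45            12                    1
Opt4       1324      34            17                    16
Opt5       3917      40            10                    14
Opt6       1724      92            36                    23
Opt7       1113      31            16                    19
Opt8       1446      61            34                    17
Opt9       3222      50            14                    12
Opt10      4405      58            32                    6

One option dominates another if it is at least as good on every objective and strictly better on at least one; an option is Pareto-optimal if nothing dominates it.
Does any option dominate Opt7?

Yes

Opt3 vs Opt7: cost 1050≤1113, efficacy 45≥31, side-effect rate 12≤16, duration 1≤19 — Opt3 is at least as good on every objective and strictly better on at least one, so Opt3 dominates Opt7.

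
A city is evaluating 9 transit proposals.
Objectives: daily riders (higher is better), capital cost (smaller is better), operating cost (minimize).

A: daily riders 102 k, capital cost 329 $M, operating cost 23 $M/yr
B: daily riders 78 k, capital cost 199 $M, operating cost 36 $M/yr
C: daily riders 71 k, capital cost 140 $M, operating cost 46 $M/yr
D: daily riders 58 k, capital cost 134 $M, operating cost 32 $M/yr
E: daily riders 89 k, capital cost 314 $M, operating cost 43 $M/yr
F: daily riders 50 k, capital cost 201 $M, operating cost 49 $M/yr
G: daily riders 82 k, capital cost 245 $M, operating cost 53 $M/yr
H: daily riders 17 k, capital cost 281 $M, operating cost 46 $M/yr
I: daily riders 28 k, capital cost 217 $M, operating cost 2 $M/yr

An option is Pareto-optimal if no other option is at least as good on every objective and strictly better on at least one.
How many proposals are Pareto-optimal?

7

A: not dominated (best daily riders).
B: not dominated.
C: not dominated.
D: not dominated (best capital cost).
E: not dominated.
F: dominated by B (daily riders 78≥50, capital cost 199≤201, operating cost 36≤49).
G: not dominated.
H: dominated by B (daily riders 78≥17, capital cost 199≤281, operating cost 36≤46).
I: not dominated (best operating cost).
Pareto-optimal: A, B, C, D, E, G, I → 7.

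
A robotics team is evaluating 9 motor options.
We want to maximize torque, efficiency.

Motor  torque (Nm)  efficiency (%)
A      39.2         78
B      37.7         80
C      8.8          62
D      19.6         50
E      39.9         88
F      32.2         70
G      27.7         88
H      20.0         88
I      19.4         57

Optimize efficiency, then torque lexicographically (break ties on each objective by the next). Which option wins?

E

First maximize efficiency: best is 88, kept {E, G, H}.
Then maximize torque: best is 39.9, kept {E}.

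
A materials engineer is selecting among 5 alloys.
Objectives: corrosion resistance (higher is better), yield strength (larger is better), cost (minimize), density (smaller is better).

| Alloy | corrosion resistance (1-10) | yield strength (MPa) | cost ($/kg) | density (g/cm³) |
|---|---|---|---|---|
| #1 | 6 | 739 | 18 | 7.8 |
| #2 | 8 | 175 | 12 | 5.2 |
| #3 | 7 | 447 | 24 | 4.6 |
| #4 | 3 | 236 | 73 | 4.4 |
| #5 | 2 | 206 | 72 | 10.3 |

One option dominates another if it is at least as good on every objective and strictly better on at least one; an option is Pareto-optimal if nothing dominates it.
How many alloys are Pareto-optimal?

#1: not dominated (best yield strength).
#2: not dominated (best corrosion resistance).
#3: not dominated.
#4: not dominated (best density).
#5: dominated by #1 (corrosion resistance 6≥2, yield strength 739≥206, cost 18≤72, density 7.8≤10.3).
Pareto-optimal: #1, #2, #3, #4 → 4.

4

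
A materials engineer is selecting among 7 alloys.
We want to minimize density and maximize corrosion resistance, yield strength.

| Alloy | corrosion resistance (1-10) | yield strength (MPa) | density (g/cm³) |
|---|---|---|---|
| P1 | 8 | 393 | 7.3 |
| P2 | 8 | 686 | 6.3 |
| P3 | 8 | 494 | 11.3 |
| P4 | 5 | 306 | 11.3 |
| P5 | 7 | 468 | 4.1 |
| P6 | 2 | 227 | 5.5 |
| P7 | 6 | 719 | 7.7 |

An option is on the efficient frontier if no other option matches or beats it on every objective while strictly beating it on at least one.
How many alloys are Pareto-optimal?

3

P1: dominated by P2 (corrosion resistance 8≥8, yield strength 686≥393, density 6.3≤7.3).
P2: not dominated.
P3: dominated by P2 (corrosion resistance 8≥8, yield strength 686≥494, density 6.3≤11.3).
P4: dominated by P1 (corrosion resistance 8≥5, yield strength 393≥306, density 7.3≤11.3).
P5: not dominated (best density).
P6: dominated by P5 (corrosion resistance 7≥2, yield strength 468≥227, density 4.1≤5.5).
P7: not dominated (best yield strength).
Pareto-optimal: P2, P5, P7 → 3.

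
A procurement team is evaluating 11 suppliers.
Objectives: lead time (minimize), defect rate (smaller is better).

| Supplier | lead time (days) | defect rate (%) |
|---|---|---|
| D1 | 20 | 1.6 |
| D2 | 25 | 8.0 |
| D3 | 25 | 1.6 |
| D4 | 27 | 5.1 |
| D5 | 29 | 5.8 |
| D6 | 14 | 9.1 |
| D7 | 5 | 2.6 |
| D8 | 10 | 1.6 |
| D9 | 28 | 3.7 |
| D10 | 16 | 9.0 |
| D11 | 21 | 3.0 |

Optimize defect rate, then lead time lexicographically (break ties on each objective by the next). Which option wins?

First minimize defect rate: best is 1.6, kept {D1, D3, D8}.
Then minimize lead time: best is 10, kept {D8}.

D8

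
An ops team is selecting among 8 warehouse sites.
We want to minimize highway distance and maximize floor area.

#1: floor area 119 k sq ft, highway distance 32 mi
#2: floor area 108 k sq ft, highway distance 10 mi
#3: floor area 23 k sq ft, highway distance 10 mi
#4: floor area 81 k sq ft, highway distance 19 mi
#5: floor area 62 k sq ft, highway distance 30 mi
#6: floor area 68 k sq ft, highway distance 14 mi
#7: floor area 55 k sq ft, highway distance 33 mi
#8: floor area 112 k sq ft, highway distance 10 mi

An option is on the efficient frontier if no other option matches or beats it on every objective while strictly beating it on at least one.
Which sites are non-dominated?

#1: not dominated (best floor area).
#2: dominated by #8 (floor area 112≥108, highway distance 10≤10).
#3: dominated by #2 (floor area 108≥23, highway distance 10≤10).
#4: dominated by #2 (floor area 108≥81, highway distance 10≤19).
#5: dominated by #2 (floor area 108≥62, highway distance 10≤30).
#6: dominated by #2 (floor area 108≥68, highway distance 10≤14).
#7: dominated by #1 (floor area 119≥55, highway distance 32≤33).
#8: not dominated.

#1, #8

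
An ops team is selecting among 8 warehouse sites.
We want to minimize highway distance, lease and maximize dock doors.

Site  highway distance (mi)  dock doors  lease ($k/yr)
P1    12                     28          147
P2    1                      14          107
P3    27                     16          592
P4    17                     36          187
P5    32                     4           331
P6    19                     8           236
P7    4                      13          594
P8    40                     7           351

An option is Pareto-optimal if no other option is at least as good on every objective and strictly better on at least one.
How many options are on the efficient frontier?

P1: not dominated.
P2: not dominated (best highway distance).
P3: dominated by P1 (highway distance 12≤27, dock doors 28≥16, lease 147≤592).
P4: not dominated (best dock doors).
P5: dominated by P1 (highway distance 12≤32, dock doors 28≥4, lease 147≤331).
P6: dominated by P1 (highway distance 12≤19, dock doors 28≥8, lease 147≤236).
P7: dominated by P2 (highway distance 1≤4, dock doors 14≥13, lease 107≤594).
P8: dominated by P1 (highway distance 12≤40, dock doors 28≥7, lease 147≤351).
Pareto-optimal: P1, P2, P4 → 3.

3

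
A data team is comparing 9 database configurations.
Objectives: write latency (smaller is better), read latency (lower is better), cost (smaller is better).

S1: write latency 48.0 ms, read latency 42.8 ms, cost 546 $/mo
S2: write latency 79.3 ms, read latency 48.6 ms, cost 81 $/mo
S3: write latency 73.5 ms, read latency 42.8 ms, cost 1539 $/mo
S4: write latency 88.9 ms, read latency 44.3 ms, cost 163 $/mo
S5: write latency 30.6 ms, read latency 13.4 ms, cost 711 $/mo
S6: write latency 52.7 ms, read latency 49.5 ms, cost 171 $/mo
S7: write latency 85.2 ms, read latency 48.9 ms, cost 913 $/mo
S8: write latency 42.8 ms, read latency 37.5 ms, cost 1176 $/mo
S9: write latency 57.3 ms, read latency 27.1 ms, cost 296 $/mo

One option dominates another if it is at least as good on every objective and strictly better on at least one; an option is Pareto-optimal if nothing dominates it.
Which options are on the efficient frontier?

S1, S2, S4, S5, S6, S9

S1: not dominated.
S2: not dominated (best cost).
S3: dominated by S1 (write latency 48.0≤73.5, read latency 42.8≤42.8, cost 546≤1539).
S4: not dominated.
S5: not dominated (best write latency).
S6: not dominated.
S7: dominated by S1 (write latency 48.0≤85.2, read latency 42.8≤48.9, cost 546≤913).
S8: dominated by S5 (write latency 30.6≤42.8, read latency 13.4≤37.5, cost 711≤1176).
S9: not dominated.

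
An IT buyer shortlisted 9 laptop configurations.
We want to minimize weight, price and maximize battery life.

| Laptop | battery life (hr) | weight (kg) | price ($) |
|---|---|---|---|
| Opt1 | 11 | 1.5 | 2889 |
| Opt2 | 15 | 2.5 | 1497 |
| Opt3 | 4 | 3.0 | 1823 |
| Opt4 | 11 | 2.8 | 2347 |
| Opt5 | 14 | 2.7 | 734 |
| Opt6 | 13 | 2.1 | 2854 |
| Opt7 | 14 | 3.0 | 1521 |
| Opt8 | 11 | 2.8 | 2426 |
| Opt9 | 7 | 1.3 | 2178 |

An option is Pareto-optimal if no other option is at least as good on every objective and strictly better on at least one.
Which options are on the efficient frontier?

Opt1, Opt2, Opt5, Opt6, Opt9

Opt1: not dominated.
Opt2: not dominated (best battery life).
Opt3: dominated by Opt2 (battery life 15≥4, weight 2.5≤3.0, price 1497≤1823).
Opt4: dominated by Opt2 (battery life 15≥11, weight 2.5≤2.8, price 1497≤2347).
Opt5: not dominated (best price).
Opt6: not dominated.
Opt7: dominated by Opt2 (battery life 15≥14, weight 2.5≤3.0, price 1497≤1521).
Opt8: dominated by Opt2 (battery life 15≥11, weight 2.5≤2.8, price 1497≤2426).
Opt9: not dominated (best weight).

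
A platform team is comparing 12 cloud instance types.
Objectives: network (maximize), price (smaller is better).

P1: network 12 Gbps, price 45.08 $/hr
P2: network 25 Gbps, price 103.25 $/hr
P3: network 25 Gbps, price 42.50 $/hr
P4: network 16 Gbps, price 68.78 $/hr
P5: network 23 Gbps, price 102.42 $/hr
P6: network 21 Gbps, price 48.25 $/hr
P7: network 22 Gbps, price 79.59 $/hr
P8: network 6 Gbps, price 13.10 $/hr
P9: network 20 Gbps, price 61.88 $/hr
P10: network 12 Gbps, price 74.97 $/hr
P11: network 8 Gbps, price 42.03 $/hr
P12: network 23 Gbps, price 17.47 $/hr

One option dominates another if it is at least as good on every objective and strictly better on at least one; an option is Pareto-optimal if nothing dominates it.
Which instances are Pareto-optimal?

P3, P8, P12

P1: dominated by P3 (network 25≥12, price 42.50≤45.08).
P2: dominated by P3 (network 25≥25, price 42.50≤103.25).
P3: not dominated.
P4: dominated by P3 (network 25≥16, price 42.50≤68.78).
P5: dominated by P3 (network 25≥23, price 42.50≤102.42).
P6: dominated by P3 (network 25≥21, price 42.50≤48.25).
P7: dominated by P3 (network 25≥22, price 42.50≤79.59).
P8: not dominated (best price).
P9: dominated by P3 (network 25≥20, price 42.50≤61.88).
P10: dominated by P1 (network 12≥12, price 45.08≤74.97).
P11: dominated by P12 (network 23≥8, price 17.47≤42.03).
P12: not dominated.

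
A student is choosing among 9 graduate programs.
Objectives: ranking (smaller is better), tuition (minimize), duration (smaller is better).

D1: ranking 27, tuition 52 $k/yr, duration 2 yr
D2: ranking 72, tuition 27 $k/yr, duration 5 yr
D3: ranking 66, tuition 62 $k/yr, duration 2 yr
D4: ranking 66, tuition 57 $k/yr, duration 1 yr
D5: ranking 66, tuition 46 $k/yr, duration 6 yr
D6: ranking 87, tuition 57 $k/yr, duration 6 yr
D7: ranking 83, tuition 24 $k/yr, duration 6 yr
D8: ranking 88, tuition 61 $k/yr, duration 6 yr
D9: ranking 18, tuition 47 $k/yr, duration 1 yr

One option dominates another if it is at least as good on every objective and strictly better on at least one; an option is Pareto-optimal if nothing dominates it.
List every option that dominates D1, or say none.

D9

D9: ranking 18≤27, tuition 47≤52, duration 1≤2 — dominates D1.
Others (D2, D3, D4, D5, D6, D7, D8) are each worse than D1 on at least one objective.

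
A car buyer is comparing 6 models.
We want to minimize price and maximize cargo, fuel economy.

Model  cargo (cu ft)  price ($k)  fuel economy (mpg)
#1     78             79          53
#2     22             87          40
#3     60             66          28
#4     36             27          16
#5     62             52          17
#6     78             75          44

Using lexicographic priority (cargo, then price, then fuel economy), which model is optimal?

First maximize cargo: best is 78, kept {#1, #6}.
Then minimize price: best is 75, kept {#6}.

#6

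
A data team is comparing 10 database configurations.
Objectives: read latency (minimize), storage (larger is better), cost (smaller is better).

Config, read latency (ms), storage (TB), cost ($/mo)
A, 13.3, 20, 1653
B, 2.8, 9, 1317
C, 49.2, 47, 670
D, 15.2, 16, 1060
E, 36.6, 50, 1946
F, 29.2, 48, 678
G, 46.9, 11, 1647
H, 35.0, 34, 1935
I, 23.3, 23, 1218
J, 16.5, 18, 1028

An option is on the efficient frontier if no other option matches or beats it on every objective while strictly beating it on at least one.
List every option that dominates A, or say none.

none

B: worse on storage (9 vs 20).
C: worse on read latency (49.2 vs 13.3).
D: worse on read latency (15.2 vs 13.3).
E: worse on read latency (36.6 vs 13.3).
F: worse on read latency (29.2 vs 13.3).
G: worse on read latency (46.9 vs 13.3).
H: worse on read latency (35.0 vs 13.3).
I: worse on read latency (23.3 vs 13.3).
J: worse on read latency (16.5 vs 13.3).
No option dominates A.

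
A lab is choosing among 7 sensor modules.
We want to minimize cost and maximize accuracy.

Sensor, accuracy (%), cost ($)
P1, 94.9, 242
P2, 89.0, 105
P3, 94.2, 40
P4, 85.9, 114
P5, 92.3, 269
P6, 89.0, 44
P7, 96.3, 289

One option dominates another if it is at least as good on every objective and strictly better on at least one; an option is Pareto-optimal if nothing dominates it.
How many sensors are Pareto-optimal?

3

P1: not dominated.
P2: dominated by P3 (accuracy 94.2≥89.0, cost 40≤105).
P3: not dominated (best cost).
P4: dominated by P2 (accuracy 89.0≥85.9, cost 105≤114).
P5: dominated by P1 (accuracy 94.9≥92.3, cost 242≤269).
P6: dominated by P3 (accuracy 94.2≥89.0, cost 40≤44).
P7: not dominated (best accuracy).
Pareto-optimal: P1, P3, P7 → 3.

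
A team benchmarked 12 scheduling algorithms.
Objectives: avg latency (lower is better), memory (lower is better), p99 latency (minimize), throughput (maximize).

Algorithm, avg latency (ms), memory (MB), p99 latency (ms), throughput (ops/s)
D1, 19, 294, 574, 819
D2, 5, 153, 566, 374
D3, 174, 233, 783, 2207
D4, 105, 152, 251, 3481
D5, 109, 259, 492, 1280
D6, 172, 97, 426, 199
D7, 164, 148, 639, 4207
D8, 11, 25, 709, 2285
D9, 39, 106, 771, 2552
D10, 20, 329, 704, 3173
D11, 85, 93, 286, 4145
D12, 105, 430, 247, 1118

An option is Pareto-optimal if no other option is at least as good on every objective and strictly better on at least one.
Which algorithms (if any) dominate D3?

D4, D7, D8, D9, D11

D4: avg latency 105≤174, memory 152≤233, p99 latency 251≤783, throughput 3481≥2207 — dominates D3.
D7: avg latency 164≤174, memory 148≤233, p99 latency 639≤783, throughput 4207≥2207 — dominates D3.
D8: avg latency 11≤174, memory 25≤233, p99 latency 709≤783, throughput 2285≥2207 — dominates D3.
D9: avg latency 39≤174, memory 106≤233, p99 latency 771≤783, throughput 2552≥2207 — dominates D3.
D11: avg latency 85≤174, memory 93≤233, p99 latency 286≤783, throughput 4145≥2207 — dominates D3.
Others (D1, D2, D5, D6, D10, D12) are each worse than D3 on at least one objective.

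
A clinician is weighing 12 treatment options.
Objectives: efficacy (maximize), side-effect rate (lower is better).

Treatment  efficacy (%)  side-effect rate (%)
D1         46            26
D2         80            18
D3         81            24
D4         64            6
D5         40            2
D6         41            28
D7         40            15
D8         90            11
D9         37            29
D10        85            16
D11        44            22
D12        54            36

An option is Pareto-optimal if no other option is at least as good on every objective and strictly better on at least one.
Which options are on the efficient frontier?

D1: dominated by D2 (efficacy 80≥46, side-effect rate 18≤26).
D2: dominated by D8 (efficacy 90≥80, side-effect rate 11≤18).
D3: dominated by D8 (efficacy 90≥81, side-effect rate 11≤24).
D4: not dominated.
D5: not dominated (best side-effect rate).
D6: dominated by D1 (efficacy 46≥41, side-effect rate 26≤28).
D7: dominated by D4 (efficacy 64≥40, side-effect rate 6≤15).
D8: not dominated (best efficacy).
D9: dominated by D1 (efficacy 46≥37, side-effect rate 26≤29).
D10: dominated by D8 (efficacy 90≥85, side-effect rate 11≤16).
D11: dominated by D2 (efficacy 80≥44, side-effect rate 18≤22).
D12: dominated by D2 (efficacy 80≥54, side-effect rate 18≤36).

D4, D5, D8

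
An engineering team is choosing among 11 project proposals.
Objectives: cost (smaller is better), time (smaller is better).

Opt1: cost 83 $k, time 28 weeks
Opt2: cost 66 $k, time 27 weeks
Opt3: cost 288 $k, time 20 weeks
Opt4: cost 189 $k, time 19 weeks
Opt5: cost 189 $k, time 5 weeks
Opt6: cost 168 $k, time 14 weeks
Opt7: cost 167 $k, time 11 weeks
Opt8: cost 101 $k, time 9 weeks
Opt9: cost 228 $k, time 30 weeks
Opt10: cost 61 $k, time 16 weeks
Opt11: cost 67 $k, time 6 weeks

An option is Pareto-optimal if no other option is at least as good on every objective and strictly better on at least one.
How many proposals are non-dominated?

3

Opt1: dominated by Opt2 (cost 66≤83, time 27≤28).
Opt2: dominated by Opt10 (cost 61≤66, time 16≤27).
Opt3: dominated by Opt4 (cost 189≤288, time 19≤20).
Opt4: dominated by Opt5 (cost 189≤189, time 5≤19).
Opt5: not dominated (best time).
Opt6: dominated by Opt7 (cost 167≤168, time 11≤14).
Opt7: dominated by Opt8 (cost 101≤167, time 9≤11).
Opt8: dominated by Opt11 (cost 67≤101, time 6≤9).
Opt9: dominated by Opt1 (cost 83≤228, time 28≤30).
Opt10: not dominated (best cost).
Opt11: not dominated.
Pareto-optimal: Opt5, Opt10, Opt11 → 3.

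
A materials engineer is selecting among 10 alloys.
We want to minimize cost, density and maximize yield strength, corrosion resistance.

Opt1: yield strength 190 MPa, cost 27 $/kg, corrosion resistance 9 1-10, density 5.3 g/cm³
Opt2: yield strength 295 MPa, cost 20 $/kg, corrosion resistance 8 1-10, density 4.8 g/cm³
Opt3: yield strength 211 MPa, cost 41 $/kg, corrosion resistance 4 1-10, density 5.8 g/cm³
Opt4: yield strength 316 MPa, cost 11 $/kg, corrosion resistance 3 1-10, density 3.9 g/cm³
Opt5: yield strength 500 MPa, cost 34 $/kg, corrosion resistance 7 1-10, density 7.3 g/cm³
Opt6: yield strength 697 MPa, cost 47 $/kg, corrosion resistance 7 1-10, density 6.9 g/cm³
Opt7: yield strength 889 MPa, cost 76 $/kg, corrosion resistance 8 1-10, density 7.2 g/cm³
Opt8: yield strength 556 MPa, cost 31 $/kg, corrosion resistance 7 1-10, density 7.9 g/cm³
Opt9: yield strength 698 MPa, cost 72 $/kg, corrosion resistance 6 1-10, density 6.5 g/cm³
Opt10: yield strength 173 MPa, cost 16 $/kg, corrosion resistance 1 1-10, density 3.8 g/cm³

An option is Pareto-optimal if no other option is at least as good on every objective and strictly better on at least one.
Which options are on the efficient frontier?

Opt1: not dominated (best corrosion resistance).
Opt2: not dominated.
Opt3: dominated by Opt2 (yield strength 295≥211, cost 20≤41, corrosion resistance 8≥4, density 4.8≤5.8).
Opt4: not dominated (best cost).
Opt5: not dominated.
Opt6: not dominated.
Opt7: not dominated (best yield strength).
Opt8: not dominated.
Opt9: not dominated.
Opt10: not dominated (best density).

Opt1, Opt2, Opt4, Opt5, Opt6, Opt7, Opt8, Opt9, Opt10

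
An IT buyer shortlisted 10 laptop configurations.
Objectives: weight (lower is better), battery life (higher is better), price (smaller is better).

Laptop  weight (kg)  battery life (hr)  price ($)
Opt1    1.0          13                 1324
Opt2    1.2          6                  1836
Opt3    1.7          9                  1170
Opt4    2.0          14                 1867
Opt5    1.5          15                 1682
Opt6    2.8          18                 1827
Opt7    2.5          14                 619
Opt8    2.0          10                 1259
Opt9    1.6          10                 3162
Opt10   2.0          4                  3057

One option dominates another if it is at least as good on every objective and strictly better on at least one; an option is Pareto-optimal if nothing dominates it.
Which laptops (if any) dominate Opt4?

Opt5

Opt5: weight 1.5≤2.0, battery life 15≥14, price 1682≤1867 — dominates Opt4.
Others (Opt1, Opt2, Opt3, Opt6, Opt7, Opt8, Opt9, Opt10) are each worse than Opt4 on at least one objective.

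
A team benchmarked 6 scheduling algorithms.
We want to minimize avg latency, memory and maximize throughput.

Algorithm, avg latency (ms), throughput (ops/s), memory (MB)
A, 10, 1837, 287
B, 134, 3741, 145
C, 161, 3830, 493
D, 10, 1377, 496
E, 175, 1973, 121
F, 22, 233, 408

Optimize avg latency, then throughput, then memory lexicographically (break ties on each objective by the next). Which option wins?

First minimize avg latency: best is 10, kept {A, D}.
Then maximize throughput: best is 1837, kept {A}.

A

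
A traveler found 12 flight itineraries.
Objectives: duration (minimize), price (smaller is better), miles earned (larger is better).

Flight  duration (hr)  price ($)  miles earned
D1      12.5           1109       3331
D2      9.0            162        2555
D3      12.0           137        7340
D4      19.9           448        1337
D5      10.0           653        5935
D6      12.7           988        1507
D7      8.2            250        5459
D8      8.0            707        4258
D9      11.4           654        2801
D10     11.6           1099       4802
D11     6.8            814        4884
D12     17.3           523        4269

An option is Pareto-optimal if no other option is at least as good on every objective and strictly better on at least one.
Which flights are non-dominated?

D1: dominated by D3 (duration 12.0≤12.5, price 137≤1109, miles earned 7340≥3331).
D2: not dominated.
D3: not dominated (best price).
D4: dominated by D2 (duration 9.0≤19.9, price 162≤448, miles earned 2555≥1337).
D5: not dominated.
D6: dominated by D2 (duration 9.0≤12.7, price 162≤988, miles earned 2555≥1507).
D7: not dominated.
D8: not dominated.
D9: dominated by D5 (duration 10.0≤11.4, price 653≤654, miles earned 5935≥2801).
D10: dominated by D5 (duration 10.0≤11.6, price 653≤1099, miles earned 5935≥4802).
D11: not dominated (best duration).
D12: dominated by D3 (duration 12.0≤17.3, price 137≤523, miles earned 7340≥4269).

D2, D3, D5, D7, D8, D11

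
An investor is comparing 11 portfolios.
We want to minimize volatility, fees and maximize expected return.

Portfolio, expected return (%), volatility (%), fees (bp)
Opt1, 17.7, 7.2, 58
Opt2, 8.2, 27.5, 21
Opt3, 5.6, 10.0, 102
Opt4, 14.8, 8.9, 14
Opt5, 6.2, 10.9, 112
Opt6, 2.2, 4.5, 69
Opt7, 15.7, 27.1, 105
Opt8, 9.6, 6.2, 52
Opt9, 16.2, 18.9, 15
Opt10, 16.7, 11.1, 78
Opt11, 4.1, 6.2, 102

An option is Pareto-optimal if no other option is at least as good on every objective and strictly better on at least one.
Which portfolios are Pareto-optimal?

Opt1, Opt4, Opt6, Opt8, Opt9

Opt1: not dominated (best expected return).
Opt2: dominated by Opt4 (expected return 14.8≥8.2, volatility 8.9≤27.5, fees 14≤21).
Opt3: dominated by Opt1 (expected return 17.7≥5.6, volatility 7.2≤10.0, fees 58≤102).
Opt4: not dominated (best fees).
Opt5: dominated by Opt1 (expected return 17.7≥6.2, volatility 7.2≤10.9, fees 58≤112).
Opt6: not dominated (best volatility).
Opt7: dominated by Opt1 (expected return 17.7≥15.7, volatility 7.2≤27.1, fees 58≤105).
Opt8: not dominated.
Opt9: not dominated.
Opt10: dominated by Opt1 (expected return 17.7≥16.7, volatility 7.2≤11.1, fees 58≤78).
Opt11: dominated by Opt8 (expected return 9.6≥4.1, volatility 6.2≤6.2, fees 52≤102).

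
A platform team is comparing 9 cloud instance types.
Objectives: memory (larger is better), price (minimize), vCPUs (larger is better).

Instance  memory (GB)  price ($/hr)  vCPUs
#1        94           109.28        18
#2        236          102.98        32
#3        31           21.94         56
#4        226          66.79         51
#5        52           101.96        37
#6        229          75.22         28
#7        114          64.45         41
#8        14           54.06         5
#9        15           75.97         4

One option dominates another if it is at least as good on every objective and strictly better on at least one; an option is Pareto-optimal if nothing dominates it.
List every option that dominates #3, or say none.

none

#1: worse on price (109.28 vs 21.94).
#2: worse on price (102.98 vs 21.94).
#4: worse on price (66.79 vs 21.94).
#5: worse on price (101.96 vs 21.94).
#6: worse on price (75.22 vs 21.94).
#7: worse on price (64.45 vs 21.94).
#8: worse on memory (14 vs 31).
#9: worse on memory (15 vs 31).
No option dominates #3.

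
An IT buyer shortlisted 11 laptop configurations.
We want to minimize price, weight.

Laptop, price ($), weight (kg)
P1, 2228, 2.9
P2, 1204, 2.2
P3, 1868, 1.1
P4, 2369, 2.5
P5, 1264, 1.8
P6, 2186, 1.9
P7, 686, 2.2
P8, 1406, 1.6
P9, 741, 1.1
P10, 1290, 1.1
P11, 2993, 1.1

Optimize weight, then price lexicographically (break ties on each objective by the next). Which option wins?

First minimize weight: best is 1.1, kept {P3, P9, P10, P11}.
Then minimize price: best is 741, kept {P9}.

P9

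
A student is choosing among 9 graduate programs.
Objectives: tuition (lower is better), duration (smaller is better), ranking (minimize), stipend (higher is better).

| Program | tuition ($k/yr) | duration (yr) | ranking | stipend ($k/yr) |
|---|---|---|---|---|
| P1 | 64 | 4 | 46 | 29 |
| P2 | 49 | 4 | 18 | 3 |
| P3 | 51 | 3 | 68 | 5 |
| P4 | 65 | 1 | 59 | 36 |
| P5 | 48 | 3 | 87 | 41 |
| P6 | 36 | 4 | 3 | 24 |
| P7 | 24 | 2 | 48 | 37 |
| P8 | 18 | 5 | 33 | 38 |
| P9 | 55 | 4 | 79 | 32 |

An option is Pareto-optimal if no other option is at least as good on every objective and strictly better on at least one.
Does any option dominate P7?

P1: worse on tuition (64 vs 24).
P2: worse on tuition (49 vs 24).
P3: worse on tuition (51 vs 24).
P4: worse on tuition (65 vs 24).
P5: worse on tuition (48 vs 24).
P6: worse on tuition (36 vs 24).
P8: worse on duration (5 vs 2).
P9: worse on tuition (55 vs 24).
No option is at least as good as P7 on every objective and strictly better on one.

No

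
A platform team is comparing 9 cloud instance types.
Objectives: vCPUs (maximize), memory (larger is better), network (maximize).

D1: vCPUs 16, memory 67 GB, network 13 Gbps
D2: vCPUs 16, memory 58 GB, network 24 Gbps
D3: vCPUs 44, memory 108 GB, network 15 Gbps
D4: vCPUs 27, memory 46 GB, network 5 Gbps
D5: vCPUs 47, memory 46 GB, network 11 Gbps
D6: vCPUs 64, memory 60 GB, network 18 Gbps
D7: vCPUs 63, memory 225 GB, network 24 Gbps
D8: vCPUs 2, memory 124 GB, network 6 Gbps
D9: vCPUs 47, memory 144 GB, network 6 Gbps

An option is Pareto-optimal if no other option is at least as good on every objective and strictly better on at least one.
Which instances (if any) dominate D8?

D7: vCPUs 63≥2, memory 225≥124, network 24≥6 — dominates D8.
D9: vCPUs 47≥2, memory 144≥124, network 6≥6 — dominates D8.
Others (D1, D2, D3, D4, D5, D6) are each worse than D8 on at least one objective.

D7, D9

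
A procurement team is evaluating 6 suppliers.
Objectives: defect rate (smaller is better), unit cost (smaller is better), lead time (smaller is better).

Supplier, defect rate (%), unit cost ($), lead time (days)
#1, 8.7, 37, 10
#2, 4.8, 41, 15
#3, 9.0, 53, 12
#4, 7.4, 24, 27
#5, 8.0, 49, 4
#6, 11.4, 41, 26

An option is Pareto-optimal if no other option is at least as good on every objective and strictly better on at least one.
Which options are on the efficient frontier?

#1, #2, #4, #5

#1: not dominated.
#2: not dominated (best defect rate).
#3: dominated by #1 (defect rate 8.7≤9.0, unit cost 37≤53, lead time 10≤12).
#4: not dominated (best unit cost).
#5: not dominated (best lead time).
#6: dominated by #1 (defect rate 8.7≤11.4, unit cost 37≤41, lead time 10≤26).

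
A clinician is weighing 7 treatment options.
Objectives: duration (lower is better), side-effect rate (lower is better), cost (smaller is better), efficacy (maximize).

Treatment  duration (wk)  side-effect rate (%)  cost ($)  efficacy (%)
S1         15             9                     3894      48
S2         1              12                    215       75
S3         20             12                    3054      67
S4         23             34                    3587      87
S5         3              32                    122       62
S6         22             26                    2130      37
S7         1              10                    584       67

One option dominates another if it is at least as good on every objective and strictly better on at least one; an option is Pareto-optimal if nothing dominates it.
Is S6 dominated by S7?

S7 vs S6: duration 1≤22, side-effect rate 10≤26, cost 584≤2130, efficacy 67≥37 — S7 is at least as good on every objective with at least one strict improvement.

Yes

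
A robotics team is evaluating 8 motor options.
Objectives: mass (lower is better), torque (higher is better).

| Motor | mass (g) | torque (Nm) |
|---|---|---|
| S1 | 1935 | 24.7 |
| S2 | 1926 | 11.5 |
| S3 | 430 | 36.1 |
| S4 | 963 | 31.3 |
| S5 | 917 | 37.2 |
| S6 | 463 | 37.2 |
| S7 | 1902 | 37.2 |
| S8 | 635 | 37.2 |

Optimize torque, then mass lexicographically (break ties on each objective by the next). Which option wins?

S6

First maximize torque: best is 37.2, kept {S5, S6, S7, S8}.
Then minimize mass: best is 463, kept {S6}.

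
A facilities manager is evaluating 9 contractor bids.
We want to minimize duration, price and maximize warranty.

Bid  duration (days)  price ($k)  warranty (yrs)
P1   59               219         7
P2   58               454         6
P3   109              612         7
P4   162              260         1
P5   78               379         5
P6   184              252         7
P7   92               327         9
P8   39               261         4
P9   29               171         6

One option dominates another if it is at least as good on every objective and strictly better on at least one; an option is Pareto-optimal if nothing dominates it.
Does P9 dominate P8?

Yes

P9 vs P8: duration 29≤39, price 171≤261, warranty 6≥4 — P9 is at least as good on every objective with at least one strict improvement.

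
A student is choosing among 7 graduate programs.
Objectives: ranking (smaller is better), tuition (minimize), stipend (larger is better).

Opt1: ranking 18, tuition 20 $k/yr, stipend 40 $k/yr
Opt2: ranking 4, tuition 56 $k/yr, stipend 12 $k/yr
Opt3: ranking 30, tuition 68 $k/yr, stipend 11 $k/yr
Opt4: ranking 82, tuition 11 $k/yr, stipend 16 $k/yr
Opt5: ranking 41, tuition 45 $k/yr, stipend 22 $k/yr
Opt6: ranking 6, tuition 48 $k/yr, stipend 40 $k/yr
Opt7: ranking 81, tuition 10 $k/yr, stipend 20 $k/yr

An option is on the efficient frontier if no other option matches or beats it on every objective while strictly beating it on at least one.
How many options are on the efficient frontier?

Opt1: not dominated.
Opt2: not dominated (best ranking).
Opt3: dominated by Opt1 (ranking 18≤30, tuition 20≤68, stipend 40≥11).
Opt4: dominated by Opt7 (ranking 81≤82, tuition 10≤11, stipend 20≥16).
Opt5: dominated by Opt1 (ranking 18≤41, tuition 20≤45, stipend 40≥22).
Opt6: not dominated.
Opt7: not dominated (best tuition).
Pareto-optimal: Opt1, Opt2, Opt6, Opt7 → 4.

4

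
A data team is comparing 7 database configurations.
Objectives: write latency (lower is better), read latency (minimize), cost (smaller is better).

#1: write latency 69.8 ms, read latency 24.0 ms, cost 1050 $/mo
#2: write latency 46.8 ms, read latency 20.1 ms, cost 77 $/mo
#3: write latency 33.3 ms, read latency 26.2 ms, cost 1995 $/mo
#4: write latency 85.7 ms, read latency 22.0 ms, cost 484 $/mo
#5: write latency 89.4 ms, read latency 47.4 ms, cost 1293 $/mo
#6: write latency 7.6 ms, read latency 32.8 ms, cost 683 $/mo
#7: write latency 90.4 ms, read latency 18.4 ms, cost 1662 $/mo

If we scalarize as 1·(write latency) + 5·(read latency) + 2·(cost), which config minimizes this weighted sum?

#2

#1: 1·69.8 + 5·24.0 + 2·1050 = 2289.8
#2: 1·46.8 + 5·20.1 + 2·77 = 301.3
#3: 1·33.3 + 5·26.2 + 2·1995 = 4154.3
#4: 1·85.7 + 5·22.0 + 2·484 = 1163.7
#5: 1·89.4 + 5·47.4 + 2·1293 = 2912.4
#6: 1·7.6 + 5·32.8 + 2·683 = 1537.6
#7: 1·90.4 + 5·18.4 + 2·1662 = 3506.4
Lowest: #2 at 301.3.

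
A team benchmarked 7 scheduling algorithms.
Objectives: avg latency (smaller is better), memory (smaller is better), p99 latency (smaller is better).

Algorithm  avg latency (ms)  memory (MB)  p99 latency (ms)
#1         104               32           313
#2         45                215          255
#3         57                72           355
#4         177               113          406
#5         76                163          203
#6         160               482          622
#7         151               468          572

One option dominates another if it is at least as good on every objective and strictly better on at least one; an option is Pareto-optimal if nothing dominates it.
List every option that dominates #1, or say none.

#2: worse on memory (215 vs 32).
#3: worse on memory (72 vs 32).
#4: worse on avg latency (177 vs 104).
#5: worse on memory (163 vs 32).
#6: worse on avg latency (160 vs 104).
#7: worse on avg latency (151 vs 104).
No option dominates #1.

none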